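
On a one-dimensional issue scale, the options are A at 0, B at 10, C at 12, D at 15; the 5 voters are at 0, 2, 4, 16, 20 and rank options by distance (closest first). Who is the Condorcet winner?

With single-peaked preferences on a line, the Condorcet winner is the candidate closest to the median voter.
The median voter (position 4) is closest to A at 0.
Check: A vs D — voters closer to A: 3 of 5.

A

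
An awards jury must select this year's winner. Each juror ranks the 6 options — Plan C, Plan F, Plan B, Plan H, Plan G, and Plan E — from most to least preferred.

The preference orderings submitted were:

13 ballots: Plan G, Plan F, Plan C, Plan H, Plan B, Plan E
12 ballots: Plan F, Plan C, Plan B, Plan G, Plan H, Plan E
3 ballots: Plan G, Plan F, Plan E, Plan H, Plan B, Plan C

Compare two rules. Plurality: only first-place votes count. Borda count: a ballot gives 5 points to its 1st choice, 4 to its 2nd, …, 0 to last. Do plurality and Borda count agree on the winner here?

No

Plurality first-place counts: Plan C 0, Plan F 12, Plan B 0, Plan H 0, Plan G 16, Plan E 0 → Plan G.
Borda totals: Plan C 87, Plan F 124, Plan B 52, Plan H 44, Plan G 104, Plan E 9 → Plan F.
The two rules disagree: plurality picks Plan G, Borda picks Plan F.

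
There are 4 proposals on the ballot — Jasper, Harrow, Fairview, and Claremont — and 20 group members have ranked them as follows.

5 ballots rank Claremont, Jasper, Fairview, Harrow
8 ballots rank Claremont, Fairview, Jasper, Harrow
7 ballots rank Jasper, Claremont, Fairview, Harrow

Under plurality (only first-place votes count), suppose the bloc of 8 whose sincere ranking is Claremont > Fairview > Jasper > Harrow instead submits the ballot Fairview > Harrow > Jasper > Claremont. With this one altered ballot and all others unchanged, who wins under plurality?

First-place totals with the altered ballot: Jasper 7, Harrow 0, Fairview 8, Claremont 5.
The switch changes the winner from Claremont to Fairview.

Fairview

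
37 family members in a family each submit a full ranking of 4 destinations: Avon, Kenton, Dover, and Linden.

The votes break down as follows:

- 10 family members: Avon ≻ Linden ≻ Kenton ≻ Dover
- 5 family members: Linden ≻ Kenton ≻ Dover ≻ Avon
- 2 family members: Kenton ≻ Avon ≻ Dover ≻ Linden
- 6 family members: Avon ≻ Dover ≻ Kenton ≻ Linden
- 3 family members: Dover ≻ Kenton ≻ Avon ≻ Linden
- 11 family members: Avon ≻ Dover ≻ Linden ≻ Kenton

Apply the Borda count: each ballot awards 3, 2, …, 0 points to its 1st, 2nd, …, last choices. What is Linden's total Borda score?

Borda scores:
  Avon: 10·3 + 5·0 + 2·2 + 6·3 + 3·1 + 11·3 = 88
  Kenton: 10·1 + 5·2 + 2·3 + 6·1 + 3·2 + 11·0 = 38
  Dover: 10·0 + 5·1 + 2·1 + 6·2 + 3·3 + 11·2 = 50
  Linden: 10·2 + 5·3 + 2·0 + 6·0 + 3·0 + 11·1 = 46

46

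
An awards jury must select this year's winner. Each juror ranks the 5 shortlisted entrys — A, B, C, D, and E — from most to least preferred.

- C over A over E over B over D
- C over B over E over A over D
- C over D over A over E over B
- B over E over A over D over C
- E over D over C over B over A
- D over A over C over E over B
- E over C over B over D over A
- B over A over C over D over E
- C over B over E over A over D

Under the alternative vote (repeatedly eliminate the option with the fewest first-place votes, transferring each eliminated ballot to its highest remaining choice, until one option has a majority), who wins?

C

Round 1: C 4, B 2, E 2, D 1, A 0. A has the fewest and is eliminated.
Round 2: C 4, B 2, E 2, D 1. D has the fewest and is eliminated.
Round 3: C 5, B 2, E 2. C has a majority.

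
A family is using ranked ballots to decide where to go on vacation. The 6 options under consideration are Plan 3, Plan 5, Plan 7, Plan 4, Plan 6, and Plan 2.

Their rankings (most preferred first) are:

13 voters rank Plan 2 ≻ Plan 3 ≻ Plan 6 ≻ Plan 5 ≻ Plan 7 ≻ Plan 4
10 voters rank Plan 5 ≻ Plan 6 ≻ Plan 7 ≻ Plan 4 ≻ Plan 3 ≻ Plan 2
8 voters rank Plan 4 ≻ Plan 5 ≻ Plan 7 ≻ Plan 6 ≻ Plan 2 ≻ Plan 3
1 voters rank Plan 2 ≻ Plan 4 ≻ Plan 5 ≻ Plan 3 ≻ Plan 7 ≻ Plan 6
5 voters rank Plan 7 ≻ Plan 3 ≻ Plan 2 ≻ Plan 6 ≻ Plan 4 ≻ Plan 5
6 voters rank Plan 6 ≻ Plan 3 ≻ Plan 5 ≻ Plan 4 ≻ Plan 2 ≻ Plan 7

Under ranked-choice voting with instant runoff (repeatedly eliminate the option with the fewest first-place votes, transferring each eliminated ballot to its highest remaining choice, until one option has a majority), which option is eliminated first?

Plan 3

Round 1: Plan 2 14, Plan 5 10, Plan 4 8, Plan 6 6, Plan 7 5, Plan 3 0. Plan 3 has the fewest and is eliminated.
Round 2: Plan 2 14, Plan 5 10, Plan 4 8, Plan 6 6, Plan 7 5. Plan 7 has the fewest and is eliminated.
Round 3: Plan 2 19, Plan 5 10, Plan 4 8, Plan 6 6. Plan 6 has the fewest and is eliminated.
Round 4: Plan 2 19, Plan 5 16, Plan 4 8. Plan 4 has the fewest and is eliminated.
Round 5: Plan 5 24, Plan 2 19. Plan 5 has a majority.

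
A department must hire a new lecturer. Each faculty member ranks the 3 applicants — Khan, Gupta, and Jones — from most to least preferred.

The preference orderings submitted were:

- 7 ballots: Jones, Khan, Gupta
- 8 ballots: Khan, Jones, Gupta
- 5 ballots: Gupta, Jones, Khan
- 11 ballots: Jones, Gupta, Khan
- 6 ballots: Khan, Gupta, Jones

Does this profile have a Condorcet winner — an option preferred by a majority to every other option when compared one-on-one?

Yes

Head-to-head results (37 voters total):
Khan vs Gupta: Khan wins 21–16.
Khan vs Jones: Jones wins 23–14.
Gupta vs Jones: Jones wins 26–11.
Jones beats each rival — Khan (23–14), Gupta (26–11) — so Jones is the Condorcet winner.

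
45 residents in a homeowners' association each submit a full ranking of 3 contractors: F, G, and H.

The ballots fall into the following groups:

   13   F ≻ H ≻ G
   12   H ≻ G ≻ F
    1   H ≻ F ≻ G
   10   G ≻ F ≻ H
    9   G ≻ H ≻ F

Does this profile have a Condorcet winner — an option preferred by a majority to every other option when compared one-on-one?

No

Head-to-head results (45 voters total):
F vs G: G wins 31–14.
F vs H: F wins 23–22.
G vs H: H wins 26–19.
No candidate beats all others: F beats H beats G beats F, a majority cycle.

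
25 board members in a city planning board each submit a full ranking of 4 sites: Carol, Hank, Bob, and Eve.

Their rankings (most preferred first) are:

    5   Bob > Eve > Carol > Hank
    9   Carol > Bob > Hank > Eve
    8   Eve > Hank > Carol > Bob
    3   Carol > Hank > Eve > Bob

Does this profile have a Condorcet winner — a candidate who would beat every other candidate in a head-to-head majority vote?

Head-to-head results (25 voters total):
Carol vs Hank: Carol wins 17–8.
Carol vs Bob: Carol wins 20–5.
Carol vs Eve: Eve wins 13–12.
Hank vs Bob: Bob wins 14–11.
Hank vs Eve: Eve wins 13–12.
Bob vs Eve: Bob wins 14–11.
No candidate beats all others: Carol beats Bob beats Eve beats Carol, a majority cycle.

No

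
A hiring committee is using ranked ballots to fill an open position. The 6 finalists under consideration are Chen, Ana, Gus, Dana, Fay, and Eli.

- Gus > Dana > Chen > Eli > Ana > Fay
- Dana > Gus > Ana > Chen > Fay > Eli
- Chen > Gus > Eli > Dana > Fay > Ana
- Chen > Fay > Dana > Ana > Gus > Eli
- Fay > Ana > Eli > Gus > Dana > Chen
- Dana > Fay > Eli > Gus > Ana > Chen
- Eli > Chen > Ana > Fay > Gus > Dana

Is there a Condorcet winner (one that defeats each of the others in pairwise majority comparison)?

No

Head-to-head results (7 voters total):
Chen vs Ana: Chen wins 4–3.
Chen vs Gus: Gus wins 4–3.
Chen vs Dana: Dana wins 4–3.
Chen vs Fay: Chen wins 5–2.
Chen vs Eli: Chen wins 4–3.
Ana vs Gus: Gus wins 4–3.
Ana vs Dana: Dana wins 5–2.
Ana vs Fay: Fay wins 4–3.
Ana vs Eli: Eli wins 4–3.
Gus vs Dana: Gus wins 4–3.
Gus vs Fay: Fay wins 4–3.
Gus vs Eli: Gus wins 4–3.
Dana vs Fay: Dana wins 4–3.
Dana vs Eli: Dana wins 4–3.
Fay vs Eli: Fay wins 4–3.
No candidate beats all others: Chen beats Fay beats Gus beats Chen, a majority cycle.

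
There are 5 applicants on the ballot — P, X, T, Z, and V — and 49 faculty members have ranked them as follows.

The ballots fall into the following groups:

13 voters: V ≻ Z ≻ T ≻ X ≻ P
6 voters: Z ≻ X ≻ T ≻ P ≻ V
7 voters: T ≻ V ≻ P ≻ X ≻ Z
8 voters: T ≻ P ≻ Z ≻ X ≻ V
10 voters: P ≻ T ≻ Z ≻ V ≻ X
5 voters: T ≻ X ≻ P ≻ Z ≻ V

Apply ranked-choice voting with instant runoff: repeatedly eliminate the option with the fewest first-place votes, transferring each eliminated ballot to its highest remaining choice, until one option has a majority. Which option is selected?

T

Round 1: T 20, V 13, P 10, Z 6, X 0. X has the fewest and is eliminated.
Round 2: T 20, V 13, P 10, Z 6. Z has the fewest and is eliminated.
Round 3: T 26, V 13, P 10. T has a majority.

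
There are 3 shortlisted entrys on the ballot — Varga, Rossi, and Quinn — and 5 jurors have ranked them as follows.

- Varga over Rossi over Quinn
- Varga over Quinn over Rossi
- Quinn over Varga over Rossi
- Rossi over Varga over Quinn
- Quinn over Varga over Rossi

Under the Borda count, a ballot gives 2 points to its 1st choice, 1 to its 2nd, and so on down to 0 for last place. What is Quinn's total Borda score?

5

Borda scores:
  Varga: 2 + 2 + 1 + 1 + 1 = 7
  Rossi: 1 + 0 + 0 + 2 + 0 = 3
  Quinn: 0 + 1 + 2 + 0 + 2 = 5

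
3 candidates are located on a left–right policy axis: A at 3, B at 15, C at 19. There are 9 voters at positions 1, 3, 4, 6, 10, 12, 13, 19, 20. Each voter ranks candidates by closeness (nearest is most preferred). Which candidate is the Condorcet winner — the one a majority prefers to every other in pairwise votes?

B

With single-peaked preferences on a line, the Condorcet winner is the candidate closest to the median voter.
The median voter (position 10) is closest to B at 15.
Check: B vs A — voters closer to B: 5 of 9.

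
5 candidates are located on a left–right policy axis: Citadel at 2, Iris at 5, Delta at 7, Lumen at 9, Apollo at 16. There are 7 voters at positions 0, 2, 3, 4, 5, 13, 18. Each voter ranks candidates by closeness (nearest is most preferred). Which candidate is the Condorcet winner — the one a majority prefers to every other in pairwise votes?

Iris

With single-peaked preferences on a line, the Condorcet winner is the candidate closest to the median voter.
The median voter (position 4) is closest to Iris at 5.
Check: Iris vs Apollo — voters closer to Iris: 5 of 7.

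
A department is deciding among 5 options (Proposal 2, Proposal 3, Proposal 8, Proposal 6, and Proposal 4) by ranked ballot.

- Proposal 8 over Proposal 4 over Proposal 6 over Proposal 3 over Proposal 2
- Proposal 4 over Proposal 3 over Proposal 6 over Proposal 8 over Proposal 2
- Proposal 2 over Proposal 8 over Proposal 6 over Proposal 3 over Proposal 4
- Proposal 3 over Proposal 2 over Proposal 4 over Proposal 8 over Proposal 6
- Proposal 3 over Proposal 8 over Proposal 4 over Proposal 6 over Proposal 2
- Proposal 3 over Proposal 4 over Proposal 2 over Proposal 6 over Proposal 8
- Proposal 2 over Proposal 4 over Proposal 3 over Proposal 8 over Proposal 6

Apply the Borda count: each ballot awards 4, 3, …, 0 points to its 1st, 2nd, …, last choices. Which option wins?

Proposal 3

Borda scores:
  Proposal 2: 0 + 0 + 4 + 3 + 0 + 2 + 4 = 13
  Proposal 3: 1 + 3 + 1 + 4 + 4 + 4 + 2 = 19
  Proposal 8: 4 + 1 + 3 + 1 + 3 + 0 + 1 = 13
  Proposal 6: 2 + 2 + 2 + 0 + 1 + 1 + 0 = 8
  Proposal 4: 3 + 4 + 0 + 2 + 2 + 3 + 3 = 17
Proposal 3 has the highest total.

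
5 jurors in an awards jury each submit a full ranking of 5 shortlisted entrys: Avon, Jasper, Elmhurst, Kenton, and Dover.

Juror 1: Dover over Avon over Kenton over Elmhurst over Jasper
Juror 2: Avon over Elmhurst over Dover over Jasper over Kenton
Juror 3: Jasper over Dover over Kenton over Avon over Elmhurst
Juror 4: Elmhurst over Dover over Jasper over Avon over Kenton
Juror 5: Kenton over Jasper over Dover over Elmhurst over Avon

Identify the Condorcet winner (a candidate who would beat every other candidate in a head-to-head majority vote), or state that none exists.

Head-to-head results (5 voters total):
Avon vs Jasper: Jasper wins 3–2.
Avon vs Elmhurst: Avon wins 3–2.
Avon vs Kenton: Avon wins 3–2.
Avon vs Dover: Dover wins 4–1.
Jasper vs Elmhurst: Elmhurst wins 3–2.
Jasper vs Kenton: Jasper wins 3–2.
Jasper vs Dover: Dover wins 3–2.
Elmhurst vs Kenton: Kenton wins 3–2.
Elmhurst vs Dover: Dover wins 3–2.
Kenton vs Dover: Dover wins 4–1.
Dover beats each rival — Avon (4–1), Jasper (3–2), Elmhurst (3–2), Kenton (4–1) — so Dover is the Condorcet winner.

Dover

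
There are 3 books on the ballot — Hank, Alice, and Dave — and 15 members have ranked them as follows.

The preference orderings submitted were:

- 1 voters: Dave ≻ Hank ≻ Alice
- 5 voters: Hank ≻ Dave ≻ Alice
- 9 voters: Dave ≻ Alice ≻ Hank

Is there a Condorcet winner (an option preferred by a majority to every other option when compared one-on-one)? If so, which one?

Dave

Head-to-head results (15 voters total):
Hank vs Alice: Alice wins 9–6.
Hank vs Dave: Dave wins 10–5.
Alice vs Dave: Dave wins 15–0.
Dave beats each rival — Hank (10–5), Alice (15–0) — so Dave is the Condorcet winner.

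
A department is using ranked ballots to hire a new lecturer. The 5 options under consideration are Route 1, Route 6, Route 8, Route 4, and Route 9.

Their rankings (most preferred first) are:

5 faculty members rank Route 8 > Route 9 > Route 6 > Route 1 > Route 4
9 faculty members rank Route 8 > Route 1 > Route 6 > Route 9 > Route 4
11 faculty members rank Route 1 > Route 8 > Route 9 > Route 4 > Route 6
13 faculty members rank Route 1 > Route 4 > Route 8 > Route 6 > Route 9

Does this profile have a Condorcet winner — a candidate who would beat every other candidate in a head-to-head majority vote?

Head-to-head results (38 voters total):
Route 1 vs Route 6: Route 1 wins 33–5.
Route 1 vs Route 8: Route 1 wins 24–14.
Route 1 vs Route 4: Route 1 wins 38–0.
Route 1 vs Route 9: Route 1 wins 33–5.
Route 6 vs Route 8: Route 8 wins 38–0.
Route 6 vs Route 4: Route 4 wins 24–14.
Route 6 vs Route 9: Route 6 wins 22–16.
Route 8 vs Route 4: Route 8 wins 25–13.
Route 8 vs Route 9: Route 8 wins 38–0.
Route 4 vs Route 9: Route 9 wins 25–13.
Route 1 beats each rival — Route 6 (33–5), Route 8 (24–14), Route 4 (38–0), Route 9 (33–5) — so Route 1 is the Condorcet winner.

Yes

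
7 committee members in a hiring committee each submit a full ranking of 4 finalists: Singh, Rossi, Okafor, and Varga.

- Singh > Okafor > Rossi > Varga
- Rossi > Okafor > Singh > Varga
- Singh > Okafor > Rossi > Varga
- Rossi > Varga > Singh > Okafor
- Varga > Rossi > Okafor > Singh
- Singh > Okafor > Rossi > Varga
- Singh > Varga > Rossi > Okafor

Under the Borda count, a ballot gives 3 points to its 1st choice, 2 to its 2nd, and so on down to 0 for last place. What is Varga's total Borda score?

7

Borda scores:
  Singh: 3 + 1 + 3 + 1 + 0 + 3 + 3 = 14
  Rossi: 1 + 3 + 1 + 3 + 2 + 1 + 1 = 12
  Okafor: 2 + 2 + 2 + 0 + 1 + 2 + 0 = 9
  Varga: 0 + 0 + 0 + 2 + 3 + 0 + 2 = 7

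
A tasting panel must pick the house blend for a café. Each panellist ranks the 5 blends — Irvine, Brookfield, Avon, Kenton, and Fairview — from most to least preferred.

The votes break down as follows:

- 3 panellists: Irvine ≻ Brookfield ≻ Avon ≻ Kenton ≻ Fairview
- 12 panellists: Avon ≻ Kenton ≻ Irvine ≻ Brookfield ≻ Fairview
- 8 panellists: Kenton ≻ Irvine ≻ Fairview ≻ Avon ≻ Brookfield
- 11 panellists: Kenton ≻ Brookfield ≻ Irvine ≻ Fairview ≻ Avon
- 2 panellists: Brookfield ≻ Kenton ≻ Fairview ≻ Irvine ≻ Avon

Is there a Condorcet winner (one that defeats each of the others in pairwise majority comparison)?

Head-to-head results (36 voters total):
Irvine vs Brookfield: Irvine wins 23–13.
Irvine vs Avon: Irvine wins 24–12.
Irvine vs Kenton: Kenton wins 33–3.
Irvine vs Fairview: Irvine wins 34–2.
Brookfield vs Avon: Avon wins 20–16.
Brookfield vs Kenton: Kenton wins 31–5.
Brookfield vs Fairview: Brookfield wins 28–8.
Avon vs Kenton: Kenton wins 21–15.
Avon vs Fairview: Fairview wins 21–15.
Kenton vs Fairview: Kenton wins 36–0.
Kenton beats each rival — Irvine (33–3), Brookfield (31–5), Avon (21–15), Fairview (36–0) — so Kenton is the Condorcet winner.

Yes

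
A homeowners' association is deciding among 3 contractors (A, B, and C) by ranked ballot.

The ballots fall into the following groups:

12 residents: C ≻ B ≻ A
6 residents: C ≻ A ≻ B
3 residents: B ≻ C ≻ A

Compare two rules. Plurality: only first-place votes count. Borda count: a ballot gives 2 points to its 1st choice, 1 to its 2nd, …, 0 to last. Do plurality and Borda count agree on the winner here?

Yes

Plurality first-place counts: A 0, B 3, C 18 → C.
Borda totals: A 6, B 18, C 39 → C.
The two rules agree on C.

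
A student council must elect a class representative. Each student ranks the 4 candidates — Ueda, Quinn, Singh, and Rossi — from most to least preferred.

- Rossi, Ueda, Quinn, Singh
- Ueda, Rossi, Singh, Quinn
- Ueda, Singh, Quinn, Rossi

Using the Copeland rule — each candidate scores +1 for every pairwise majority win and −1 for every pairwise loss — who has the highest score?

Pairwise results:
  Ueda vs Quinn: Ueda wins 3–0.
  Ueda vs Singh: Ueda wins 3–0.
  Ueda vs Rossi: Ueda wins 2–1.
  Quinn vs Singh: Singh wins 2–1.
  Quinn vs Rossi: Rossi wins 2–1.
  Singh vs Rossi: Rossi wins 2–1.
Copeland scores (wins − losses):
  Ueda: 3 − 0 = 3
  Quinn: 0 − 3 = -3
  Singh: 1 − 2 = -1
  Rossi: 2 − 1 = 1
Ueda has the best Copeland score.

Ueda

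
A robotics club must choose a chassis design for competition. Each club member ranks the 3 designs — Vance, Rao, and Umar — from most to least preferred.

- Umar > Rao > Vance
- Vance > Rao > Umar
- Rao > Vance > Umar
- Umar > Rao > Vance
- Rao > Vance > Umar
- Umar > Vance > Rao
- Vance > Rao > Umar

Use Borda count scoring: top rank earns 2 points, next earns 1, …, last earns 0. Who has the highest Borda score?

Rao

Borda scores:
  Vance: 0 + 2 + 1 + 0 + 1 + 1 + 2 = 7
  Rao: 1 + 1 + 2 + 1 + 2 + 0 + 1 = 8
  Umar: 2 + 0 + 0 + 2 + 0 + 2 + 0 = 6
Rao has the highest total.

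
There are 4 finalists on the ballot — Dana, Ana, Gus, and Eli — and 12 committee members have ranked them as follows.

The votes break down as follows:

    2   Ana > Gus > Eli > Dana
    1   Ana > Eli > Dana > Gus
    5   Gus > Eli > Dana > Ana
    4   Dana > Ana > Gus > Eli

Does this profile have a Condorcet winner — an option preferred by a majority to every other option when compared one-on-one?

No

Head-to-head results (12 voters total):
Dana vs Ana: Dana wins 9–3.
Dana vs Gus: Gus wins 7–5.
Dana vs Eli: Eli wins 8–4.
Ana vs Gus: Ana wins 7–5.
Ana vs Eli: Ana wins 7–5.
Gus vs Eli: Gus wins 11–1.
No candidate beats all others: Dana beats Ana beats Gus beats Dana, a majority cycle.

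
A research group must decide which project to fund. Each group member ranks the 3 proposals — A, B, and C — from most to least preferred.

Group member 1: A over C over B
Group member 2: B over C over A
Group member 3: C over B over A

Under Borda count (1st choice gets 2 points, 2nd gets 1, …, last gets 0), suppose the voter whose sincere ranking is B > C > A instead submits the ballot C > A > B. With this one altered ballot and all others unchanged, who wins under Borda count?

C

Borda totals with the altered ballot: A 3, B 1, C 5.
The winner is unchanged: still C.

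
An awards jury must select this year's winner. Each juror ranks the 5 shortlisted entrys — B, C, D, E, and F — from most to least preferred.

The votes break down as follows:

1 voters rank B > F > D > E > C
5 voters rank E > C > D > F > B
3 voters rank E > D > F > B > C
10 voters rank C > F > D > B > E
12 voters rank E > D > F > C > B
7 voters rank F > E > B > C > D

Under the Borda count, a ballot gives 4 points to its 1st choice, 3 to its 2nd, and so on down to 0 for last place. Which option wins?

Borda scores:
  B: 4 + 5·0 + 3·1 + 10·1 + 12·0 + 7·2 = 31
  C: 0 + 5·3 + 3·0 + 10·4 + 12·1 + 7·1 = 74
  D: 2 + 5·2 + 3·3 + 10·2 + 12·3 + 7·0 = 77
  E: 1 + 5·4 + 3·4 + 10·0 + 12·4 + 7·3 = 102
  F: 3 + 5·1 + 3·2 + 10·3 + 12·2 + 7·4 = 96
E has the highest total.

E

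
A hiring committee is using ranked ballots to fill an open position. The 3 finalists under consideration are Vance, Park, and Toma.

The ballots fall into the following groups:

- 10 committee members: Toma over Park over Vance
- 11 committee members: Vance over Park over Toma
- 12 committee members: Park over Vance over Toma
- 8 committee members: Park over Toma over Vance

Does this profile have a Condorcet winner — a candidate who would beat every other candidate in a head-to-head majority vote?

Head-to-head results (41 voters total):
Vance vs Park: Park wins 30–11.
Vance vs Toma: Vance wins 23–18.
Park vs Toma: Park wins 31–10.
Park beats each rival — Vance (30–11), Toma (31–10) — so Park is the Condorcet winner.

Yes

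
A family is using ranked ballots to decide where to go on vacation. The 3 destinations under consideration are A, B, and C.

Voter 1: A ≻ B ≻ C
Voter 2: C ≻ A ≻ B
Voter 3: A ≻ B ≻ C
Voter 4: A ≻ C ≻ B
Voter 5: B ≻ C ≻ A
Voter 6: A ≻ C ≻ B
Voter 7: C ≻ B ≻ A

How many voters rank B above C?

3

Ballots ranking B above C: 3.
Ballots ranking C above B: 4.
So 3 of 7 voters prefer B to C.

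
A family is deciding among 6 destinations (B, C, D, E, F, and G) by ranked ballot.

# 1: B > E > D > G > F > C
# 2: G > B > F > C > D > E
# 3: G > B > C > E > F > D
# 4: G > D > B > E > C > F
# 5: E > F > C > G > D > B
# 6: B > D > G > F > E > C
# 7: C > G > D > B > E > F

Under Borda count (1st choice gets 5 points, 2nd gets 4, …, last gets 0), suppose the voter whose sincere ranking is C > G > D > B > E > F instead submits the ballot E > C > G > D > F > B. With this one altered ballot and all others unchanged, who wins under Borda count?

G

Borda totals with the altered ballot: B 21, C 13, D 15, E 19, F 12, G 25.
The winner is unchanged: still G.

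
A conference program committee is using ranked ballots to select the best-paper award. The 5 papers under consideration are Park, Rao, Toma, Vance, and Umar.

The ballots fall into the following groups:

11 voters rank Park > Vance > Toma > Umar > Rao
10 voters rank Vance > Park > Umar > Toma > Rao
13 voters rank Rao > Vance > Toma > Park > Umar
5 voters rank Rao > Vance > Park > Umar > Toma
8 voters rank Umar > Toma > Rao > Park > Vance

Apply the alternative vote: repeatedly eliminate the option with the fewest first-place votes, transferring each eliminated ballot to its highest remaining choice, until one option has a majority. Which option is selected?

Rao

Round 1: Rao 18, Park 11, Vance 10, Umar 8, Toma 0. Toma has the fewest and is eliminated.
Round 2: Rao 18, Park 11, Vance 10, Umar 8. Umar has the fewest and is eliminated.
Round 3: Rao 26, Park 11, Vance 10. Rao has a majority.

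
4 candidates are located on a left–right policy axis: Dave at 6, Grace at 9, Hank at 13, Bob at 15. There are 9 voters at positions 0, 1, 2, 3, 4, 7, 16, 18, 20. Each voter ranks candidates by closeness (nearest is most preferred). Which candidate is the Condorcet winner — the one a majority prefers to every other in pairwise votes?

With single-peaked preferences on a line, the Condorcet winner is the candidate closest to the median voter.
The median voter (position 4) is closest to Dave at 6.
Check: Dave vs Bob — voters closer to Dave: 6 of 9.

Dave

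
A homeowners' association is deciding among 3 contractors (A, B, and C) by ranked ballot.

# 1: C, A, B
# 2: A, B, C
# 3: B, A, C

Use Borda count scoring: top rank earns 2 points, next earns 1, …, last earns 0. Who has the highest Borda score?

Borda scores:
  A: 1 + 2 + 1 = 4
  B: 0 + 1 + 2 = 3
  C: 2 + 0 + 0 = 2
A has the highest total.

A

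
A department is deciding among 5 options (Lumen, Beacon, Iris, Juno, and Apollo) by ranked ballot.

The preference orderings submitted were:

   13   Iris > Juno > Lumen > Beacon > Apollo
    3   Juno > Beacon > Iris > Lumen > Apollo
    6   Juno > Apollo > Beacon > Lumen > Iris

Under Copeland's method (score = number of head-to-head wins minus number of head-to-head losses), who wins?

Pairwise results:
  Lumen vs Beacon: Lumen wins 13–9.
  Lumen vs Iris: Iris wins 16–6.
  Lumen vs Juno: Juno wins 22–0.
  Lumen vs Apollo: Lumen wins 16–6.
  Beacon vs Iris: Iris wins 13–9.
  Beacon vs Juno: Juno wins 22–0.
  Beacon vs Apollo: Beacon wins 16–6.
  Iris vs Juno: Iris wins 13–9.
  Iris vs Apollo: Iris wins 16–6.
  Juno vs Apollo: Juno wins 22–0.
Copeland scores (wins − losses):
  Lumen: 2 − 2 = 0
  Beacon: 1 − 3 = -2
  Iris: 4 − 0 = 4
  Juno: 3 − 1 = 2
  Apollo: 0 − 4 = -4
Iris has the best Copeland score.

Iris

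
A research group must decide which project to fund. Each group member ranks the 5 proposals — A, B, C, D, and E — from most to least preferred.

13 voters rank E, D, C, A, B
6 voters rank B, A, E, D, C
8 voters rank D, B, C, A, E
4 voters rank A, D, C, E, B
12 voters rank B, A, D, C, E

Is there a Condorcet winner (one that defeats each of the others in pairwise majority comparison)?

Head-to-head results (43 voters total):
A vs B: B wins 26–17.
A vs C: A wins 22–21.
A vs D: A wins 22–21.
A vs E: A wins 30–13.
B vs C: B wins 26–17.
B vs D: D wins 25–18.
B vs E: B wins 26–17.
C vs D: D wins 43–0.
C vs E: C wins 24–19.
D vs E: D wins 24–19.
No candidate beats all others: A beats D beats B beats A, a majority cycle.

No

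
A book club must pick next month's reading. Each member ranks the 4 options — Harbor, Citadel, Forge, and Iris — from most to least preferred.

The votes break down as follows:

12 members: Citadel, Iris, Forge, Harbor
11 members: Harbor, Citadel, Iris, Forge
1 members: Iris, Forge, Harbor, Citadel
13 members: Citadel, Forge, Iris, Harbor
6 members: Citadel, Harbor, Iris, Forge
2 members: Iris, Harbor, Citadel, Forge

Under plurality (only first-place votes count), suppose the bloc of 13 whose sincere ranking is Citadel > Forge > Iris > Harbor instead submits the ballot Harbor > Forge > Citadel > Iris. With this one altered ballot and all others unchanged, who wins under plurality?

First-place totals with the altered ballot: Harbor 24, Citadel 18, Forge 0, Iris 3.
The switch changes the winner from Citadel to Harbor.

Harbor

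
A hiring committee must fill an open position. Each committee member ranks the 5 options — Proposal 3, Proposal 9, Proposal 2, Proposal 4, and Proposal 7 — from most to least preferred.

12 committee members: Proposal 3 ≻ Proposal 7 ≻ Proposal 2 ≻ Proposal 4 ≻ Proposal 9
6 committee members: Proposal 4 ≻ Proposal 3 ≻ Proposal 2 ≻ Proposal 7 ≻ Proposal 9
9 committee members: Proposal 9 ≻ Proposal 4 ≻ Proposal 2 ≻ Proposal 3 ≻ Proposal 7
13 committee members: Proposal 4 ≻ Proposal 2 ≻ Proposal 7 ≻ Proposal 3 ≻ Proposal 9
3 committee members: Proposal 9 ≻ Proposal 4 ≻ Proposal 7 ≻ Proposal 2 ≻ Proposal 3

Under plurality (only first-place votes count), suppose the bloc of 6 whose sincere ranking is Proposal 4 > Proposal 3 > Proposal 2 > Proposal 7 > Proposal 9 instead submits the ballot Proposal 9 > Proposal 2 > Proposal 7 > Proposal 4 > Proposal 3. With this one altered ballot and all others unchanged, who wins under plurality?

Proposal 9

First-place totals with the altered ballot: Proposal 3 12, Proposal 9 18, Proposal 2 0, Proposal 4 13, Proposal 7 0.
The switch changes the winner from Proposal 4 to Proposal 9.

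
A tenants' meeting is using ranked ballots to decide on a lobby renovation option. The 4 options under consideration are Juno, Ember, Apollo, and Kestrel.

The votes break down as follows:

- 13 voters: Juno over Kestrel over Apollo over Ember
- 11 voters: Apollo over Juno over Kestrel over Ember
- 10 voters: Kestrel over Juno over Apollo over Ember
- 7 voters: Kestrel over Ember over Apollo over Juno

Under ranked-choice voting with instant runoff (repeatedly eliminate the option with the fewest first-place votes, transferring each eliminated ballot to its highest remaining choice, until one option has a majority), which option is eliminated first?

Round 1: Kestrel 17, Juno 13, Apollo 11, Ember 0. Ember has the fewest and is eliminated.
Round 2: Kestrel 17, Juno 13, Apollo 11. Apollo has the fewest and is eliminated.
Round 3: Juno 24, Kestrel 17. Juno has a majority.

Ember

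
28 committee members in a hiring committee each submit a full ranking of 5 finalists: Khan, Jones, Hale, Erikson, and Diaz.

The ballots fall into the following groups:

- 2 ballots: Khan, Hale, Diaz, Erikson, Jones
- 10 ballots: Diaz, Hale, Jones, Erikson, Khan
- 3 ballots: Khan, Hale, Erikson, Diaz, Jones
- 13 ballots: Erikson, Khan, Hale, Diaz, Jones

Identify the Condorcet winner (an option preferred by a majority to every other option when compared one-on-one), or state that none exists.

Head-to-head results (28 voters total):
Khan vs Jones: Khan wins 18–10.
Khan vs Hale: Khan wins 18–10.
Khan vs Erikson: Erikson wins 23–5.
Khan vs Diaz: Khan wins 18–10.
Jones vs Hale: Hale wins 28–0.
Jones vs Erikson: Erikson wins 18–10.
Jones vs Diaz: Diaz wins 28–0.
Hale vs Erikson: Hale wins 15–13.
Hale vs Diaz: Hale wins 18–10.
Erikson vs Diaz: Erikson wins 16–12.
No candidate beats all others: Khan beats Hale beats Erikson beats Khan, a majority cycle.

No Condorcet winner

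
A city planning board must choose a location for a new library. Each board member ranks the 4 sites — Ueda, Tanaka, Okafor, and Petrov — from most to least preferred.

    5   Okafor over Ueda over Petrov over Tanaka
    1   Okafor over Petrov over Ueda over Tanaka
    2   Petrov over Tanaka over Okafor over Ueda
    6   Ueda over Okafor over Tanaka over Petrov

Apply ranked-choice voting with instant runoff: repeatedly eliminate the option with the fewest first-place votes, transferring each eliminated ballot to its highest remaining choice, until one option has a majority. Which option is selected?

Okafor

Round 1: Ueda 6, Okafor 6, Petrov 2, Tanaka 0. Tanaka has the fewest and is eliminated.
Round 2: Ueda 6, Okafor 6, Petrov 2. Petrov has the fewest and is eliminated.
Round 3: Okafor 8, Ueda 6. Okafor has a majority.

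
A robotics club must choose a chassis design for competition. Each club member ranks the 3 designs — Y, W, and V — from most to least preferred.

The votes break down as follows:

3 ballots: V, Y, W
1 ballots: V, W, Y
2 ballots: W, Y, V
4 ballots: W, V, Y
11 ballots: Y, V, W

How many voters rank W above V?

6

Ballots ranking W above V: 2+4 = 6.
Ballots ranking V above W: 3+1+11 = 15.
So 6 of 21 voters prefer W to V.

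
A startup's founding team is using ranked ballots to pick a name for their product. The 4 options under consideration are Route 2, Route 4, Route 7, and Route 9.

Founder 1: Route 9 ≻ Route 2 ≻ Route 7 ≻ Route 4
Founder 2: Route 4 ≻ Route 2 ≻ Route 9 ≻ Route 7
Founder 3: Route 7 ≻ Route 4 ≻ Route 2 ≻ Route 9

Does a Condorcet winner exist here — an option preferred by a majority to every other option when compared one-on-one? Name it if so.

Head-to-head results (3 voters total):
Route 2 vs Route 4: Route 4 wins 2–1.
Route 2 vs Route 7: Route 2 wins 2–1.
Route 2 vs Route 9: Route 2 wins 2–1.
Route 4 vs Route 7: Route 7 wins 2–1.
Route 4 vs Route 9: Route 4 wins 2–1.
Route 7 vs Route 9: Route 9 wins 2–1.
No candidate beats all others: Route 2 beats Route 7 beats Route 4 beats Route 2, a majority cycle.

No Condorcet winner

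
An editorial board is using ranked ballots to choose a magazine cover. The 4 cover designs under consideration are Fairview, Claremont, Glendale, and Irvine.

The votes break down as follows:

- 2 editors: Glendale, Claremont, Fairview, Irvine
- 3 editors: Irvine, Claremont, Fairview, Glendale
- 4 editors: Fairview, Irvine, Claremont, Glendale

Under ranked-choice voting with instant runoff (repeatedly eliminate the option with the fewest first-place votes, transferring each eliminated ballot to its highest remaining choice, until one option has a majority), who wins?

Round 1: Fairview 4, Irvine 3, Glendale 2, Claremont 0. Claremont has the fewest and is eliminated.
Round 2: Fairview 4, Irvine 3, Glendale 2. Glendale has the fewest and is eliminated.
Round 3: Fairview 6, Irvine 3. Fairview has a majority.

Fairview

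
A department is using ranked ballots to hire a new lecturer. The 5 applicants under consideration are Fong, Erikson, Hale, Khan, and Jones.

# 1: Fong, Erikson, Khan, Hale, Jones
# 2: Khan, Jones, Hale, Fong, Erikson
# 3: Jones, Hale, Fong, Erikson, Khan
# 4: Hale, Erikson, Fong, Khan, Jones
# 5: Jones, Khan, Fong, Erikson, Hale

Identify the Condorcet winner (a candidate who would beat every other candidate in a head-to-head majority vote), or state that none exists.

Head-to-head results (5 voters total):
Fong vs Erikson: Fong wins 4–1.
Fong vs Hale: Hale wins 3–2.
Fong vs Khan: Fong wins 3–2.
Fong vs Jones: Jones wins 3–2.
Erikson vs Hale: Hale wins 3–2.
Erikson vs Khan: Erikson wins 3–2.
Erikson vs Jones: Jones wins 3–2.
Hale vs Khan: Khan wins 3–2.
Hale vs Jones: Jones wins 3–2.
Khan vs Jones: Khan wins 3–2.
No candidate beats all others: Fong beats Khan beats Hale beats Fong, a majority cycle.

No Condorcet winner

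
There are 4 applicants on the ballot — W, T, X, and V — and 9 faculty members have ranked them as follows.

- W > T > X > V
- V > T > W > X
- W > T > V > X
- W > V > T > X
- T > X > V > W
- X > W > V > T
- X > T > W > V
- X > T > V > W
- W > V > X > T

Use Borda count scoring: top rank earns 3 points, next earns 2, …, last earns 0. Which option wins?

Borda scores:
  W: 3 + 1 + 3 + 3 + 0 + 2 + 1 + 0 + 3 = 16
  T: 2 + 2 + 2 + 1 + 3 + 0 + 2 + 2 + 0 = 14
  X: 1 + 0 + 0 + 0 + 2 + 3 + 3 + 3 + 1 = 13
  V: 0 + 3 + 1 + 2 + 1 + 1 + 0 + 1 + 2 = 11
W has the highest total.

W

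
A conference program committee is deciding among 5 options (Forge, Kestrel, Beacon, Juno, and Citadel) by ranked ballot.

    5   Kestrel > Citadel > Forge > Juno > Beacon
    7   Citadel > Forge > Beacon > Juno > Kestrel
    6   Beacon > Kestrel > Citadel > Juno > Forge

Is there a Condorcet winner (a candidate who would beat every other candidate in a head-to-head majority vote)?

No

Head-to-head results (18 voters total):
Forge vs Kestrel: Kestrel wins 11–7.
Forge vs Beacon: Forge wins 12–6.
Forge vs Juno: Forge wins 12–6.
Forge vs Citadel: Citadel wins 18–0.
Kestrel vs Beacon: Beacon wins 13–5.
Kestrel vs Juno: Kestrel wins 11–7.
Kestrel vs Citadel: Kestrel wins 11–7.
Beacon vs Juno: Beacon wins 13–5.
Beacon vs Citadel: Citadel wins 12–6.
Juno vs Citadel: Citadel wins 18–0.
No candidate beats all others: Forge beats Beacon beats Kestrel beats Forge, a majority cycle.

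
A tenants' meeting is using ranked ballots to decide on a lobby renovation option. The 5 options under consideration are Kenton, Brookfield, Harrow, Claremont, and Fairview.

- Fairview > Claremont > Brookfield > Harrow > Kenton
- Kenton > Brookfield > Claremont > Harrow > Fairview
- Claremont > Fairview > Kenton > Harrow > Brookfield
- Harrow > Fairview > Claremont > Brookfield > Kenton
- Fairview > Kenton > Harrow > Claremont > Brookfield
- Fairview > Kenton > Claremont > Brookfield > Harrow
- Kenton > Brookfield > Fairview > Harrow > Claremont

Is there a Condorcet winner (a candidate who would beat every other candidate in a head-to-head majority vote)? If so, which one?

Fairview

Head-to-head results (7 voters total):
Kenton vs Brookfield: Kenton wins 5–2.
Kenton vs Harrow: Kenton wins 5–2.
Kenton vs Claremont: Kenton wins 4–3.
Kenton vs Fairview: Fairview wins 5–2.
Brookfield vs Harrow: Brookfield wins 4–3.
Brookfield vs Claremont: Claremont wins 5–2.
Brookfield vs Fairview: Fairview wins 5–2.
Harrow vs Claremont: Claremont wins 4–3.
Harrow vs Fairview: Fairview wins 5–2.
Claremont vs Fairview: Fairview wins 5–2.
Fairview beats each rival — Kenton (5–2), Brookfield (5–2), Harrow (5–2), Claremont (5–2) — so Fairview is the Condorcet winner.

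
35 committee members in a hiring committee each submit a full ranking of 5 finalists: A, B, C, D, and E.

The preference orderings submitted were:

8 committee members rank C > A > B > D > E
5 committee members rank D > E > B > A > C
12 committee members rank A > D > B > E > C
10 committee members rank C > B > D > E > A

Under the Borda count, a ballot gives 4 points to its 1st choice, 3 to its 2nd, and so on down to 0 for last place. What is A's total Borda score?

Borda scores:
  A: 8·3 + 5·1 + 12·4 + 10·0 = 77
  B: 8·2 + 5·2 + 12·2 + 10·3 = 80
  C: 8·4 + 5·0 + 12·0 + 10·4 = 72
  D: 8·1 + 5·4 + 12·3 + 10·2 = 84
  E: 8·0 + 5·3 + 12·1 + 10·1 = 37

77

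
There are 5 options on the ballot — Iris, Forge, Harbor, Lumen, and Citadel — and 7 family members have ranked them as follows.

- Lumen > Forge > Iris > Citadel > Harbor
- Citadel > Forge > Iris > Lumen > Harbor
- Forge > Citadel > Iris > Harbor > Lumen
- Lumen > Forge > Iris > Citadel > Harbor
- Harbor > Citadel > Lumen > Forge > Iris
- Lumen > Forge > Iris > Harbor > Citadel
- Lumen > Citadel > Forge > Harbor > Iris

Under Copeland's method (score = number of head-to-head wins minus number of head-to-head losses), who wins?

Lumen

Pairwise results:
  Iris vs Forge: Forge wins 7–0.
  Iris vs Harbor: Iris wins 5–2.
  Iris vs Lumen: Lumen wins 5–2.
  Iris vs Citadel: Citadel wins 4–3.
  Forge vs Harbor: Forge wins 6–1.
  Forge vs Lumen: Lumen wins 5–2.
  Forge vs Citadel: Forge wins 4–3.
  Harbor vs Lumen: Lumen wins 5–2.
  Harbor vs Citadel: Citadel wins 5–2.
  Lumen vs Citadel: Lumen wins 4–3.
Copeland scores (wins − losses):
  Iris: 1 − 3 = -2
  Forge: 3 − 1 = 2
  Harbor: 0 − 4 = -4
  Lumen: 4 − 0 = 4
  Citadel: 2 − 2 = 0
Lumen has the best Copeland score.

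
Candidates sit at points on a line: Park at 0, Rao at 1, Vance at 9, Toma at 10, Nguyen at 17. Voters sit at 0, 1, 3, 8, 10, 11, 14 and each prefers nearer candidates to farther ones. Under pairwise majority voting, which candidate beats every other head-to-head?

With single-peaked preferences on a line, the Condorcet winner is the candidate closest to the median voter.
The median voter (position 8) is closest to Vance at 9.
Check: Vance vs Rao — voters closer to Vance: 4 of 7.

Vance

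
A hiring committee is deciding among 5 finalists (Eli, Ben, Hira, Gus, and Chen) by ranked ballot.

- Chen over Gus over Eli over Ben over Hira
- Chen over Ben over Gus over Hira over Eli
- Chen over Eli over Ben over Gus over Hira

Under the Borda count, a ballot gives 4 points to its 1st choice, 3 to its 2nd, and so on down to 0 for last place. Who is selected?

Chen

Borda scores:
  Eli: 2 + 0 + 3 = 5
  Ben: 1 + 3 + 2 = 6
  Hira: 0 + 1 + 0 = 1
  Gus: 3 + 2 + 1 = 6
  Chen: 4 + 4 + 4 = 12
Chen has the highest total.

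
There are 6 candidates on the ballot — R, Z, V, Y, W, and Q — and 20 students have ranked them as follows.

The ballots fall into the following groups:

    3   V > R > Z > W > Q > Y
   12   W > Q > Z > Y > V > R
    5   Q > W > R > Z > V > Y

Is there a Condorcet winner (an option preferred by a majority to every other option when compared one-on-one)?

Yes

Head-to-head results (20 voters total):
R vs Z: Z wins 12–8.
R vs V: V wins 15–5.
R vs Y: Y wins 12–8.
R vs W: W wins 17–3.
R vs Q: Q wins 17–3.
Z vs V: Z wins 17–3.
Z vs Y: Z wins 20–0.
Z vs W: W wins 17–3.
Z vs Q: Q wins 17–3.
V vs Y: Y wins 12–8.
V vs W: W wins 17–3.
V vs Q: Q wins 17–3.
Y vs W: W wins 20–0.
Y vs Q: Q wins 20–0.
W vs Q: W wins 15–5.
W beats each rival — R (17–3), Z (17–3), V (17–3), Y (20–0), Q (15–5) — so W is the Condorcet winner.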